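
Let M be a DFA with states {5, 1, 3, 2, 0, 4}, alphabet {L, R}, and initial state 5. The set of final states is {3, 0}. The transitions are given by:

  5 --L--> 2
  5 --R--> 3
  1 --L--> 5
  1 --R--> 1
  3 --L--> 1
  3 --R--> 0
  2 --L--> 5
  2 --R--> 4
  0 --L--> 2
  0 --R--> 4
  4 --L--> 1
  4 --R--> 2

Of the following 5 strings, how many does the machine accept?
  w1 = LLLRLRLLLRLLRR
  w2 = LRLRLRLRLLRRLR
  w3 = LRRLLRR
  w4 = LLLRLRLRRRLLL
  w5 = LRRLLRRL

w1: Trace: 5 -L-> 2 -L-> 5 -L-> 2 -R-> 4 -L-> 1 -R-> 1 -L-> 5 -L-> 2 -L-> 5 -R-> 3 -L-> 1 -L-> 5 -R-> 3 -R-> 0  → end 0, accepted
w2: Trace: 5 -L-> 2 -R-> 4 -L-> 1 -R-> 1 -L-> 5 -R-> 3 -L-> 1 -R-> 1 -L-> 5 -L-> 2 -R-> 4 -R-> 2 -L-> 5 -R-> 3  → end 3, accepted
w3: Trace: 5 -L-> 2 -R-> 4 -R-> 2 -L-> 5 -L-> 2 -R-> 4 -R-> 2  → end 2, rejected
w4: Trace: 5 -L-> 2 -L-> 5 -L-> 2 -R-> 4 -L-> 1 -R-> 1 -L-> 5 -R-> 3 -R-> 0 -R-> 4 -L-> 1 -L-> 5 -L-> 2  → end 2, rejected
w5: Trace: 5 -L-> 2 -R-> 4 -R-> 2 -L-> 5 -L-> 2 -R-> 4 -R-> 2 -L-> 5  → end 5, rejected

2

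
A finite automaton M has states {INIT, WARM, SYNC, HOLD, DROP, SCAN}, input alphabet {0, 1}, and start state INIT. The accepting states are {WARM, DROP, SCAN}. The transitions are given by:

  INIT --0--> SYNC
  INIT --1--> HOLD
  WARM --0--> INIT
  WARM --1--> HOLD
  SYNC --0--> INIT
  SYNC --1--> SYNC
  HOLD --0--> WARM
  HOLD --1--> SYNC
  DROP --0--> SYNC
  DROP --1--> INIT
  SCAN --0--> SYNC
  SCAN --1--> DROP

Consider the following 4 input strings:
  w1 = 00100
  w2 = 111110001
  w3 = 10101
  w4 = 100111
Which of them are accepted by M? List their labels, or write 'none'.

none

w1: Trace: INIT -0-> SYNC -0-> INIT -1-> HOLD -0-> WARM -0-> INIT  → end INIT, rejected
w2: Trace: INIT -1-> HOLD -1-> SYNC -1-> SYNC -1-> SYNC -1-> SYNC -0-> INIT -0-> SYNC -0-> INIT -1-> HOLD  → end HOLD, rejected
w3: Trace: INIT -1-> HOLD -0-> WARM -1-> HOLD -0-> WARM -1-> HOLD  → end HOLD, rejected
w4: Trace: INIT -1-> HOLD -0-> WARM -0-> INIT -1-> HOLD -1-> SYNC -1-> SYNC  → end SYNC, rejected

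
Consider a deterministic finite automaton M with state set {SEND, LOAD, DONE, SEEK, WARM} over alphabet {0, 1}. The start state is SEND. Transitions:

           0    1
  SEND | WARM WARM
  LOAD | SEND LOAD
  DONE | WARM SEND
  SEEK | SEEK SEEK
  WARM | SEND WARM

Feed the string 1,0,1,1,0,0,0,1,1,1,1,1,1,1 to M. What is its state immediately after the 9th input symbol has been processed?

start at SEND
read '1': SEND → WARM
read '0': WARM → SEND
read '1': SEND → WARM
read '1': WARM → WARM
read '0': WARM → SEND
read '0': SEND → WARM
read '0': WARM → SEND
read '1': SEND → WARM
read '1': WARM → WARM
After 9 symbols: WARM.

WARM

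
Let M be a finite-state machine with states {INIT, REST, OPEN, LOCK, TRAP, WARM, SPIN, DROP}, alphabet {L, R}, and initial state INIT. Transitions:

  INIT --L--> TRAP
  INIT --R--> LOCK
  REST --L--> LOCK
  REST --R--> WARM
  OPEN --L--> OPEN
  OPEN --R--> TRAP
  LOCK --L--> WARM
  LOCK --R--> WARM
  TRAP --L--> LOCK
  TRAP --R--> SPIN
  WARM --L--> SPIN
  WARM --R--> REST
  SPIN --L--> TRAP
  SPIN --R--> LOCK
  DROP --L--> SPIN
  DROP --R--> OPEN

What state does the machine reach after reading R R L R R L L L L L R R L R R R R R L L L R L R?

start at INIT
read 'R': INIT → LOCK
read 'R': LOCK → WARM
read 'L': WARM → SPIN
read 'R': SPIN → LOCK
read 'R': LOCK → WARM
read 'L': WARM → SPIN
read 'L': SPIN → TRAP
read 'L': TRAP → LOCK
read 'L': LOCK → WARM
read 'L': WARM → SPIN
read 'R': SPIN → LOCK
read 'R': LOCK → WARM
read 'L': WARM → SPIN
read 'R': SPIN → LOCK
read 'R': LOCK → WARM
read 'R': WARM → REST
read 'R': REST → WARM
read 'R': WARM → REST
read 'L': REST → LOCK
read 'L': LOCK → WARM
read 'L': WARM → SPIN
read 'R': SPIN → LOCK
read 'L': LOCK → WARM
read 'R': WARM → REST

REST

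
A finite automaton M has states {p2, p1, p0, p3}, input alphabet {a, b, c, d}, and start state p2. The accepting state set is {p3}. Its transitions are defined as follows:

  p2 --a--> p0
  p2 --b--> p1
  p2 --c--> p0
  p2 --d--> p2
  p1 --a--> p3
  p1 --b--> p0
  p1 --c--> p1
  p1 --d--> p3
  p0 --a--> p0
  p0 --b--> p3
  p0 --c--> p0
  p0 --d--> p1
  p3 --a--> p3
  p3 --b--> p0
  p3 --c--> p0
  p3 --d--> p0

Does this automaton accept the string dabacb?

Yes

p2 → p2 → p0 → p3 → p3 → p0 → p3
End state p3 is accepting.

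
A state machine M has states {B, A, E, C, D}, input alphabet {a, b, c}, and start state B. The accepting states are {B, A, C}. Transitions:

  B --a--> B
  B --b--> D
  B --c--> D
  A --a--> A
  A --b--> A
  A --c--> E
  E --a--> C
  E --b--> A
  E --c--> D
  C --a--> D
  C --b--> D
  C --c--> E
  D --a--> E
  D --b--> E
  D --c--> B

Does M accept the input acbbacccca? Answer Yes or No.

start at B
read 'a': B → B
read 'c': B → D
read 'b': D → E
read 'b': E → A
read 'a': A → A
read 'c': A → E
read 'c': E → D
read 'c': D → B
read 'c': B → D
read 'a': D → E
End state E is not accepting.

No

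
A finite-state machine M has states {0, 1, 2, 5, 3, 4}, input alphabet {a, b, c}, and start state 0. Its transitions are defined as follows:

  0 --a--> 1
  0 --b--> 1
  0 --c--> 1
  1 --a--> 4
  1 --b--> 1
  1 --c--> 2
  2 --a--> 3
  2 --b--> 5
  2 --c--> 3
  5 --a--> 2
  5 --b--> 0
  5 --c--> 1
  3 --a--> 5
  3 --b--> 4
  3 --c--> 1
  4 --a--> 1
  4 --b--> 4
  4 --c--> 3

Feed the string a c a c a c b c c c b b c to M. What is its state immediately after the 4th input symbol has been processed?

0 → 1 → 2 → 3 → 1
After 4 symbols: 1.

1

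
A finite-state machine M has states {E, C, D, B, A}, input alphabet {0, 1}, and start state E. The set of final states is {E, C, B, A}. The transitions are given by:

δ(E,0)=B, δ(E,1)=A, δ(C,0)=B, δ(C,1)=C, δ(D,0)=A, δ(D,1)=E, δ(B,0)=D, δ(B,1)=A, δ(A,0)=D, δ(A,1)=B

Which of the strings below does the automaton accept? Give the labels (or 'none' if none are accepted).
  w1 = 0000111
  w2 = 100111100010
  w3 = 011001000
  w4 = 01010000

w1: E → B → D → A → D → E → A → B  → end B, accepted
w2: E → A → D → A → B → A → B → A → D → A → D → E → B  → end B, accepted
w3: E → B → A → B → D → A → B → D → A → D  → end D, rejected
w4: E → B → A → D → E → B → D → A → D  → end D, rejected

w1, w2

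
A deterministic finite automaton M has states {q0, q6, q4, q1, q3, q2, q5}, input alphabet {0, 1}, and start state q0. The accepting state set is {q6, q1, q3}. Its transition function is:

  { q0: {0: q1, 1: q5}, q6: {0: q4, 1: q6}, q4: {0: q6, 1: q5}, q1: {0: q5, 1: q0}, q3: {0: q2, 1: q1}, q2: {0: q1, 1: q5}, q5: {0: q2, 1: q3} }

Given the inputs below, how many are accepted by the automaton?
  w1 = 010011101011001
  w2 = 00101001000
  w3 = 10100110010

1

w1: Trace: q0 -0-> q1 -1-> q0 -0-> q1 -0-> q5 -1-> q3 -1-> q1 -1-> q0 -0-> q1 -1-> q0 -0-> q1 -1-> q0 -1-> q5 -0-> q2 -0-> q1 -1-> q0  → end q0, rejected
w2: Trace: q0 -0-> q1 -0-> q5 -1-> q3 -0-> q2 -1-> q5 -0-> q2 -0-> q1 -1-> q0 -0-> q1 -0-> q5 -0-> q2  → end q2, rejected
w3: Trace: q0 -1-> q5 -0-> q2 -1-> q5 -0-> q2 -0-> q1 -1-> q0 -1-> q5 -0-> q2 -0-> q1 -1-> q0 -0-> q1  → end q1, accepted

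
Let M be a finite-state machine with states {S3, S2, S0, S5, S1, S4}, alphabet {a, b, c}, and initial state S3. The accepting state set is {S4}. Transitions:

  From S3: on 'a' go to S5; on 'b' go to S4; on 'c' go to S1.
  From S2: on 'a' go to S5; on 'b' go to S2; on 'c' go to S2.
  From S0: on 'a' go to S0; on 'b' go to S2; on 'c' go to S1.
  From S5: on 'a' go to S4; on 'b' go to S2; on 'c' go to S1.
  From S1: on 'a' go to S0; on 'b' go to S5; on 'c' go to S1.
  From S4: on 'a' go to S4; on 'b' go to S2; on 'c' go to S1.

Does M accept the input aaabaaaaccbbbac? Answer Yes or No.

No

Trace: S3 -a-> S5 -a-> S4 -a-> S4 -b-> S2 -a-> S5 -a-> S4 -a-> S4 -a-> S4 -c-> S1 -c-> S1 -b-> S5 -b-> S2 -b-> S2 -a-> S5 -c-> S1
End state S1 is not accepting.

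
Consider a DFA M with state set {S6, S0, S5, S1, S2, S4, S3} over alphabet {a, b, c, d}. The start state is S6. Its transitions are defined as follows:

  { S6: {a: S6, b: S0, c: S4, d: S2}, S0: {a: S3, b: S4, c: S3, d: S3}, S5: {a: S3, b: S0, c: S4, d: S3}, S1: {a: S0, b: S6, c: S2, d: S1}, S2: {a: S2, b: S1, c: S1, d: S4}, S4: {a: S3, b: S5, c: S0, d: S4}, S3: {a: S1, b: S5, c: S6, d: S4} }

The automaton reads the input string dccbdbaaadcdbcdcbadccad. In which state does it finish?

S1

S6 → S2 → S1 → S2 → S1 → S1 → S6 → S6 → S6 → S6 → S2 → S1 → S1 → S6 → S4 → S4 → S0 → S4 → S3 → S4 → S0 → S3 → S1 → S1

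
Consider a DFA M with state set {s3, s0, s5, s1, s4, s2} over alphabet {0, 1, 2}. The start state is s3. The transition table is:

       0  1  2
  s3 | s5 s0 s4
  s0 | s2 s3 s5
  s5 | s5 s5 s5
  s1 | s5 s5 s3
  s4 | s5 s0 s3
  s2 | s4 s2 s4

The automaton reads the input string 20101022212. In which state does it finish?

s5

Trace: s3 -2-> s4 -0-> s5 -1-> s5 -0-> s5 -1-> s5 -0-> s5 -2-> s5 -2-> s5 -2-> s5 -1-> s5 -2-> s5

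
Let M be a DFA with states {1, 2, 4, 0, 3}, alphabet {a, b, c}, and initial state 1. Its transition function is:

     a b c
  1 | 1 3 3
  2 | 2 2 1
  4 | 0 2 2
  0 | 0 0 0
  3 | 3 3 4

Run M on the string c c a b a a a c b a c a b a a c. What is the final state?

0

Trace: 1 -c-> 3 -c-> 4 -a-> 0 -b-> 0 -a-> 0 -a-> 0 -a-> 0 -c-> 0 -b-> 0 -a-> 0 -c-> 0 -a-> 0 -b-> 0 -a-> 0 -a-> 0 -c-> 0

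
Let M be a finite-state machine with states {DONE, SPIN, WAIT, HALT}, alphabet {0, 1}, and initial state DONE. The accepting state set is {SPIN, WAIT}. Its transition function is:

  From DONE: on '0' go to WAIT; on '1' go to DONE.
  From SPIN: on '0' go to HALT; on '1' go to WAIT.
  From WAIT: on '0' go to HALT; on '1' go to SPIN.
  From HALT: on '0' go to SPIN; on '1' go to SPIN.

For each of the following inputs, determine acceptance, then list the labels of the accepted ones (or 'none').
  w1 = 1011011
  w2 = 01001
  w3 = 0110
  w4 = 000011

w1: Trace: DONE -1-> DONE -0-> WAIT -1-> SPIN -1-> WAIT -0-> HALT -1-> SPIN -1-> WAIT  → end WAIT, accepted
w2: Trace: DONE -0-> WAIT -1-> SPIN -0-> HALT -0-> SPIN -1-> WAIT  → end WAIT, accepted
w3: Trace: DONE -0-> WAIT -1-> SPIN -1-> WAIT -0-> HALT  → end HALT, rejected
w4: Trace: DONE -0-> WAIT -0-> HALT -0-> SPIN -0-> HALT -1-> SPIN -1-> WAIT  → end WAIT, accepted

w1, w2, w4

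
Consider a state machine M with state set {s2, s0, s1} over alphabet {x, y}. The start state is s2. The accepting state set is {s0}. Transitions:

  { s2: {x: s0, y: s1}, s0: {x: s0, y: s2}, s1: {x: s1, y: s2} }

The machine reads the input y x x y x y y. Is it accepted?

start at s2
read 'y': s2 → s1
read 'x': s1 → s1
read 'x': s1 → s1
read 'y': s1 → s2
read 'x': s2 → s0
read 'y': s0 → s2
read 'y': s2 → s1
End state s1 is not accepting.

No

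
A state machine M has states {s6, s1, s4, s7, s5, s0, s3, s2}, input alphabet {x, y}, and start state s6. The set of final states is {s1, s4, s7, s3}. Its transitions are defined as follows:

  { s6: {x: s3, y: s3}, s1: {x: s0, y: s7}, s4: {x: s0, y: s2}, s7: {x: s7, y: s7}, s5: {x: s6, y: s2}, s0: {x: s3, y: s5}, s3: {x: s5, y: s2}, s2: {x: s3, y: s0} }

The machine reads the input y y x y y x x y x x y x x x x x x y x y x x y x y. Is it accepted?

No

Trace: s6 -y-> s3 -y-> s2 -x-> s3 -y-> s2 -y-> s0 -x-> s3 -x-> s5 -y-> s2 -x-> s3 -x-> s5 -y-> s2 -x-> s3 -x-> s5 -x-> s6 -x-> s3 -x-> s5 -x-> s6 -y-> s3 -x-> s5 -y-> s2 -x-> s3 -x-> s5 -y-> s2 -x-> s3 -y-> s2
End state s2 is not accepting.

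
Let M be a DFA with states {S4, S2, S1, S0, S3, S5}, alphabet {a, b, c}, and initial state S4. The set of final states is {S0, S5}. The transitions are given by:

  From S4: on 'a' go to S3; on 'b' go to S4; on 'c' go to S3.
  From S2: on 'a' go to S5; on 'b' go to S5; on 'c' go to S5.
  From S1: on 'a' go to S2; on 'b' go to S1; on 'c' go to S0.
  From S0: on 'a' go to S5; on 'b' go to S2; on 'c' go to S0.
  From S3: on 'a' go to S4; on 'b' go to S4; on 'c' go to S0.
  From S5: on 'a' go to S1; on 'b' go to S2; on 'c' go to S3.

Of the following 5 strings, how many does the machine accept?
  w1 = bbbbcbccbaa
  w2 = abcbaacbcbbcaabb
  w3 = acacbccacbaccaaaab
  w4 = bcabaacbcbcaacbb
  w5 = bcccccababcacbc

w1: Trace: S4 -b-> S4 -b-> S4 -b-> S4 -b-> S4 -c-> S3 -b-> S4 -c-> S3 -c-> S0 -b-> S2 -a-> S5 -a-> S1  → end S1, rejected
w2: Trace: S4 -a-> S3 -b-> S4 -c-> S3 -b-> S4 -a-> S3 -a-> S4 -c-> S3 -b-> S4 -c-> S3 -b-> S4 -b-> S4 -c-> S3 -a-> S4 -a-> S3 -b-> S4 -b-> S4  → end S4, rejected
w3: Trace: S4 -a-> S3 -c-> S0 -a-> S5 -c-> S3 -b-> S4 -c-> S3 -c-> S0 -a-> S5 -c-> S3 -b-> S4 -a-> S3 -c-> S0 -c-> S0 -a-> S5 -a-> S1 -a-> S2 -a-> S5 -b-> S2  → end S2, rejected
w4: Trace: S4 -b-> S4 -c-> S3 -a-> S4 -b-> S4 -a-> S3 -a-> S4 -c-> S3 -b-> S4 -c-> S3 -b-> S4 -c-> S3 -a-> S4 -a-> S3 -c-> S0 -b-> S2 -b-> S5  → end S5, accepted
w5: Trace: S4 -b-> S4 -c-> S3 -c-> S0 -c-> S0 -c-> S0 -c-> S0 -a-> S5 -b-> S2 -a-> S5 -b-> S2 -c-> S5 -a-> S1 -c-> S0 -b-> S2 -c-> S5  → end S5, accepted

2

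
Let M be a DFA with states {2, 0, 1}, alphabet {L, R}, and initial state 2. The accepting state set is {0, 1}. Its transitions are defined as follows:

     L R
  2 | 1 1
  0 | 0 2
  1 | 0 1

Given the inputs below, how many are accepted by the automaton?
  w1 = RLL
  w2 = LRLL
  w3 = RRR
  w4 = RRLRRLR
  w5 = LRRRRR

w1:
  start at 2
  read 'R': 2 → 1
  read 'L': 1 → 0
  read 'L': 0 → 0
  end 0, accepted
w2:
  start at 2
  read 'L': 2 → 1
  read 'R': 1 → 1
  read 'L': 1 → 0
  read 'L': 0 → 0
  end 0, accepted
w3:
  start at 2
  read 'R': 2 → 1
  read 'R': 1 → 1
  read 'R': 1 → 1
  end 1, accepted
w4:
  start at 2
  read 'R': 2 → 1
  read 'R': 1 → 1
  read 'L': 1 → 0
  read 'R': 0 → 2
  read 'R': 2 → 1
  read 'L': 1 → 0
  read 'R': 0 → 2
  end 2, rejected
w5:
  start at 2
  read 'L': 2 → 1
  read 'R': 1 → 1
  read 'R': 1 → 1
  read 'R': 1 → 1
  read 'R': 1 → 1
  read 'R': 1 → 1
  end 1, accepted

4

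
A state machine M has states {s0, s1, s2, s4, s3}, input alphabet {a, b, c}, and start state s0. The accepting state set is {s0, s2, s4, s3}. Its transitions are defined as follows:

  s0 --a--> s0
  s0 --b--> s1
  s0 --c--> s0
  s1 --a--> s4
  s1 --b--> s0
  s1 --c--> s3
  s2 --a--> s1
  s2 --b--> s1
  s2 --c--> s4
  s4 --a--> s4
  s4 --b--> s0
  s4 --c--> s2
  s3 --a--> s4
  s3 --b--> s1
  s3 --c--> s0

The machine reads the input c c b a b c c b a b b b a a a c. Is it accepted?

Trace: s0 -c-> s0 -c-> s0 -b-> s1 -a-> s4 -b-> s0 -c-> s0 -c-> s0 -b-> s1 -a-> s4 -b-> s0 -b-> s1 -b-> s0 -a-> s0 -a-> s0 -a-> s0 -c-> s0
End state s0 is accepting.

Yes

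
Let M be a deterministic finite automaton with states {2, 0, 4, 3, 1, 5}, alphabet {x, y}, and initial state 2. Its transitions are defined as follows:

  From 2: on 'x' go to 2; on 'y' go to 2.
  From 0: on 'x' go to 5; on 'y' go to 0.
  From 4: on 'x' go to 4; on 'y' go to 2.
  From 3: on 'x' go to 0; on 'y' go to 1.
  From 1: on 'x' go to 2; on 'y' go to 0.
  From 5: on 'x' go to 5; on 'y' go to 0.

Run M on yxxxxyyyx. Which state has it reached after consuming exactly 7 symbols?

2

Trace: 2 -y-> 2 -x-> 2 -x-> 2 -x-> 2 -x-> 2 -y-> 2 -y-> 2
After 7 symbols: 2.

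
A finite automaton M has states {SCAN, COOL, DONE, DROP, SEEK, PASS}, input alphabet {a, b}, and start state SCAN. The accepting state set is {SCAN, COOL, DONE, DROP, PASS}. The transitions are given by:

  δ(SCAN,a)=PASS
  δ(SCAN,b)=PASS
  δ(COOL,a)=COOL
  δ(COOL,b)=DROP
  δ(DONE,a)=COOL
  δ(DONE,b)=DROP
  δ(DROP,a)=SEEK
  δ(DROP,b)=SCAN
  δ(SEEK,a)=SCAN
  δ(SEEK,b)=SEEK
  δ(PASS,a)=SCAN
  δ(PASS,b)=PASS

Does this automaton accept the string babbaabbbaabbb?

Trace: SCAN -b-> PASS -a-> SCAN -b-> PASS -b-> PASS -a-> SCAN -a-> PASS -b-> PASS -b-> PASS -b-> PASS -a-> SCAN -a-> PASS -b-> PASS -b-> PASS -b-> PASS
End state PASS is accepting.

Yes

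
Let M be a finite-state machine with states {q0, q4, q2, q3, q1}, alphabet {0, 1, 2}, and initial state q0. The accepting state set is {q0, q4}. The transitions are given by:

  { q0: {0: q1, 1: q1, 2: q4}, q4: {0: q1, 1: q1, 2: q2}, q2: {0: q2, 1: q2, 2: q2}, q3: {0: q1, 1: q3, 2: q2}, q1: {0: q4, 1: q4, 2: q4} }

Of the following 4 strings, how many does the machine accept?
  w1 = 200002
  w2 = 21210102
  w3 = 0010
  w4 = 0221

1

w1: q0 → q4 → q1 → q4 → q1 → q4 → q2  → end q2, rejected
w2: q0 → q4 → q1 → q4 → q1 → q4 → q1 → q4 → q2  → end q2, rejected
w3: q0 → q1 → q4 → q1 → q4  → end q4, accepted
w4: q0 → q1 → q4 → q2 → q2  → end q2, rejected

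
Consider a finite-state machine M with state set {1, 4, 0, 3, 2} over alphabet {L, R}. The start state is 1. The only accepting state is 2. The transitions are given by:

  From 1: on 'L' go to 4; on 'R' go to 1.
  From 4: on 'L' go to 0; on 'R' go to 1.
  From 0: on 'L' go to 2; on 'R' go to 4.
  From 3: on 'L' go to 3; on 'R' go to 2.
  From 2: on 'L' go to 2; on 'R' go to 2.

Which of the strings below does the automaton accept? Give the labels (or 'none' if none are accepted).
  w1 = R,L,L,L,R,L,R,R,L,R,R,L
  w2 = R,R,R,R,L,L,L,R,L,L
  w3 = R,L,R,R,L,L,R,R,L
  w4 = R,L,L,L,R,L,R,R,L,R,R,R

w1: 1 → 1 → 4 → 0 → 2 → 2 → 2 → 2 → 2 → 2 → 2 → 2 → 2  → end 2, accepted
w2: 1 → 1 → 1 → 1 → 1 → 4 → 0 → 2 → 2 → 2 → 2  → end 2, accepted
w3: 1 → 1 → 4 → 1 → 1 → 4 → 0 → 4 → 1 → 4  → end 4, rejected
w4: 1 → 1 → 4 → 0 → 2 → 2 → 2 → 2 → 2 → 2 → 2 → 2 → 2  → end 2, accepted

w1, w2, w4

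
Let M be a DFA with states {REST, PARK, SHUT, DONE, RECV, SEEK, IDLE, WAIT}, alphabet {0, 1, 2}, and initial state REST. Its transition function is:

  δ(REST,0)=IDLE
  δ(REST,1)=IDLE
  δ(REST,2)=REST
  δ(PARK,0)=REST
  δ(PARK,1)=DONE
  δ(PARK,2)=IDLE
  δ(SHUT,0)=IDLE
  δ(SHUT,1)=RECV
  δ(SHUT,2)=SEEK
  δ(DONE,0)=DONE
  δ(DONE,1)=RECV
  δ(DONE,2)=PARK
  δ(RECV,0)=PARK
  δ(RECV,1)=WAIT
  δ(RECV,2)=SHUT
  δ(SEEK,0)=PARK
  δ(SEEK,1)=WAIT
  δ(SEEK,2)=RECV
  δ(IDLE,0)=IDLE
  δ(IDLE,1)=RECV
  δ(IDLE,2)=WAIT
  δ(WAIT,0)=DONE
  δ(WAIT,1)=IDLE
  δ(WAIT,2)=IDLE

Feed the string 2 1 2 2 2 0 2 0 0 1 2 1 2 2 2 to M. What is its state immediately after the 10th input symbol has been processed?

RECV

REST → REST → IDLE → WAIT → IDLE → WAIT → DONE → PARK → REST → IDLE → RECV
After 10 symbols: RECV.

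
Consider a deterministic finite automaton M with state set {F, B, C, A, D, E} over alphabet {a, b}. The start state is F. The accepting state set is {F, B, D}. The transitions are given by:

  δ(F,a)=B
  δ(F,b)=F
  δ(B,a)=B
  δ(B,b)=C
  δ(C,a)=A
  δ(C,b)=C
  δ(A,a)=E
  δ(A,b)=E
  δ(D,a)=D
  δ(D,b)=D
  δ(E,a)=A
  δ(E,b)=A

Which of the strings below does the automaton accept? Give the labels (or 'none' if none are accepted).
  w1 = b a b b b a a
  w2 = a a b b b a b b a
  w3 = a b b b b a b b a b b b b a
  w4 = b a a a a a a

w1: F → F → B → C → C → C → A → E  → end E, rejected
w2: F → B → B → C → C → C → A → E → A → E  → end E, rejected
w3: F → B → C → C → C → C → A → E → A → E → A → E → A → E → A  → end A, rejected
w4: F → F → B → B → B → B → B → B  → end B, accepted

w4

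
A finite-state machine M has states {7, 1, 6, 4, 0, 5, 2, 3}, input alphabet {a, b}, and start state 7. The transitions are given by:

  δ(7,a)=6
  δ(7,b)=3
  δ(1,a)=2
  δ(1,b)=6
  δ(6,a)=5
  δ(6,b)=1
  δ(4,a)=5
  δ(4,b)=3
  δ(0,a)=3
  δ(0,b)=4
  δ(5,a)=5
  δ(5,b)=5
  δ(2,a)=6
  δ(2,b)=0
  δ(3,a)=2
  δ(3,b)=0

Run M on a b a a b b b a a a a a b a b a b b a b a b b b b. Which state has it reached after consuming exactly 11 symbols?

start at 7
read 'a': 7 → 6
read 'b': 6 → 1
read 'a': 1 → 2
read 'a': 2 → 6
read 'b': 6 → 1
read 'b': 1 → 6
read 'b': 6 → 1
read 'a': 1 → 2
read 'a': 2 → 6
read 'a': 6 → 5
read 'a': 5 → 5
After 11 symbols: 5.

5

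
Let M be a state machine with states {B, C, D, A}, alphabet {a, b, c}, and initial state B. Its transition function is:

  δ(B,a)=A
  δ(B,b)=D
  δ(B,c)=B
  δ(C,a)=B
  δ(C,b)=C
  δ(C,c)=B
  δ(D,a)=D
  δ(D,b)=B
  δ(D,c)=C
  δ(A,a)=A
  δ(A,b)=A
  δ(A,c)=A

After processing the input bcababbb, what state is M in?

Trace: B -b-> D -c-> C -a-> B -b-> D -a-> D -b-> B -b-> D -b-> B

B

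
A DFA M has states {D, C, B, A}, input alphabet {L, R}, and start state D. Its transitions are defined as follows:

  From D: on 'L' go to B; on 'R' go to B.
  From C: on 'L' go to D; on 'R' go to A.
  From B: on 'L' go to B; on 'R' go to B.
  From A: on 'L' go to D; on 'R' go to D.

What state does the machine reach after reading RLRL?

B

Trace: D -R-> B -L-> B -R-> B -L-> B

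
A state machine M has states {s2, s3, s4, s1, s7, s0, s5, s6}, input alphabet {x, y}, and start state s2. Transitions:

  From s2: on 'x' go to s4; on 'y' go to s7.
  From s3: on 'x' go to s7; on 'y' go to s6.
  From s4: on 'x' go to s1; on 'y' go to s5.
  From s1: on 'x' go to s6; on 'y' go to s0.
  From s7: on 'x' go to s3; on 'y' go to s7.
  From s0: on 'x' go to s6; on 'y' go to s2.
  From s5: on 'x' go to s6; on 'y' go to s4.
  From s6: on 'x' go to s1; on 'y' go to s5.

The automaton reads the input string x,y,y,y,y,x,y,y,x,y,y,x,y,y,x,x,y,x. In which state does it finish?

s2 → s4 → s5 → s4 → s5 → s4 → s1 → s0 → s2 → s4 → s5 → s4 → s1 → s0 → s2 → s4 → s1 → s0 → s6

s6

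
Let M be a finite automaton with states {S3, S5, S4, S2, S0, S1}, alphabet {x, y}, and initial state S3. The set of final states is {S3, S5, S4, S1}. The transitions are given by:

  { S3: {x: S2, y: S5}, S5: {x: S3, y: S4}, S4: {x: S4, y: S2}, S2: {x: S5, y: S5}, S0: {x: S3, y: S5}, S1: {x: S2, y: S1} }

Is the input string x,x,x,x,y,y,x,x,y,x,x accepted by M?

Trace: S3 -x-> S2 -x-> S5 -x-> S3 -x-> S2 -y-> S5 -y-> S4 -x-> S4 -x-> S4 -y-> S2 -x-> S5 -x-> S3
End state S3 is accepting.

Yes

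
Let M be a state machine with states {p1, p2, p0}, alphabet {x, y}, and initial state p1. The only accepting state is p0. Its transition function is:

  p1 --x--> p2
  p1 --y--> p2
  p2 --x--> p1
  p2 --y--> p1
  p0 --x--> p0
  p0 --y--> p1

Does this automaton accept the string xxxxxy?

Trace: p1 -x-> p2 -x-> p1 -x-> p2 -x-> p1 -x-> p2 -y-> p1
End state p1 is not accepting.

No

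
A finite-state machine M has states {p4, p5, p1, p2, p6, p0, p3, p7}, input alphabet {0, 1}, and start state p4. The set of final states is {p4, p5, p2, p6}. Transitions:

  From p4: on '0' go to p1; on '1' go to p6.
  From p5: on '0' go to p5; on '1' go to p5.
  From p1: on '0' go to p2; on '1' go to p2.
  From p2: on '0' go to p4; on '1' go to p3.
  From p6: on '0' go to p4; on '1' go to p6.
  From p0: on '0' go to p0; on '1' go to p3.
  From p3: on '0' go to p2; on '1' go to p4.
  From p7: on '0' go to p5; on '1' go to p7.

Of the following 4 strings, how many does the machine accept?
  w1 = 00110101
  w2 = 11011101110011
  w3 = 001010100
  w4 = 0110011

w1: p4 → p1 → p2 → p3 → p4 → p1 → p2 → p4 → p6  → end p6, accepted
w2: p4 → p6 → p6 → p4 → p6 → p6 → p6 → p4 → p6 → p6 → p6 → p4 → p1 → p2 → p3  → end p3, rejected
w3: p4 → p1 → p2 → p3 → p2 → p3 → p2 → p3 → p2 → p4  → end p4, accepted
w4: p4 → p1 → p2 → p3 → p2 → p4 → p6 → p6  → end p6, accepted

3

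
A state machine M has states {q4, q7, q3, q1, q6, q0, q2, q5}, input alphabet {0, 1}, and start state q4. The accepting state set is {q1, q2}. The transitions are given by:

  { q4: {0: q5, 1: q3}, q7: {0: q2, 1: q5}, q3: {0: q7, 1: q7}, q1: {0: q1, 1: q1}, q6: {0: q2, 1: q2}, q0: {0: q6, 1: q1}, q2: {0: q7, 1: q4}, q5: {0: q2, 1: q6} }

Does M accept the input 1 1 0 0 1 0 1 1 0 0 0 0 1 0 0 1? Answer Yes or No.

start at q4
read '1': q4 → q3
read '1': q3 → q7
read '0': q7 → q2
read '0': q2 → q7
read '1': q7 → q5
read '0': q5 → q2
read '1': q2 → q4
read '1': q4 → q3
read '0': q3 → q7
read '0': q7 → q2
read '0': q2 → q7
read '0': q7 → q2
read '1': q2 → q4
read '0': q4 → q5
read '0': q5 → q2
read '1': q2 → q4
End state q4 is not accepting.

No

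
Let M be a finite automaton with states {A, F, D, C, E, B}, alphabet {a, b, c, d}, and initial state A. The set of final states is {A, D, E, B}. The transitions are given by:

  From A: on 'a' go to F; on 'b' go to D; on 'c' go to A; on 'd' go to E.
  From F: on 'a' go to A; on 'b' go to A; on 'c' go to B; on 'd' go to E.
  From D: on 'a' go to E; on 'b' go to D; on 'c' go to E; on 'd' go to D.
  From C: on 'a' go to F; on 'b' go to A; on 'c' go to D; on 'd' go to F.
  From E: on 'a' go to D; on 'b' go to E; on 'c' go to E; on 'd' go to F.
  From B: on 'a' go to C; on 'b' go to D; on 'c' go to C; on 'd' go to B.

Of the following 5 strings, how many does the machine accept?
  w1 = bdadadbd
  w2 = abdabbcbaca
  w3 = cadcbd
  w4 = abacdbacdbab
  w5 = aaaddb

3

w1:
  start at A
  read 'b': A → D
  read 'd': D → D
  read 'a': D → E
  read 'd': E → F
  read 'a': F → A
  read 'd': A → E
  read 'b': E → E
  read 'd': E → F
  end F, rejected
w2:
  start at A
  read 'a': A → F
  read 'b': F → A
  read 'd': A → E
  read 'a': E → D
  read 'b': D → D
  read 'b': D → D
  read 'c': D → E
  read 'b': E → E
  read 'a': E → D
  read 'c': D → E
  read 'a': E → D
  end D, accepted
w3:
  start at A
  read 'c': A → A
  read 'a': A → F
  read 'd': F → E
  read 'c': E → E
  read 'b': E → E
  read 'd': E → F
  end F, rejected
w4:
  start at A
  read 'a': A → F
  read 'b': F → A
  read 'a': A → F
  read 'c': F → B
  read 'd': B → B
  read 'b': B → D
  read 'a': D → E
  read 'c': E → E
  read 'd': E → F
  read 'b': F → A
  read 'a': A → F
  read 'b': F → A
  end A, accepted
w5:
  start at A
  read 'a': A → F
  read 'a': F → A
  read 'a': A → F
  read 'd': F → E
  read 'd': E → F
  read 'b': F → A
  end A, accepted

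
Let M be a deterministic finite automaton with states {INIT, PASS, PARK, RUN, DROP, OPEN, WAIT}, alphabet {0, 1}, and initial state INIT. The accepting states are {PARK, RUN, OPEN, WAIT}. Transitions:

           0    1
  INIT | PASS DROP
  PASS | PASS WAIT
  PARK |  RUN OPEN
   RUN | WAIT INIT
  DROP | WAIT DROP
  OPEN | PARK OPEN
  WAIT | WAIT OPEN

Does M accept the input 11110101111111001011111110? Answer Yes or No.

Yes

Trace: INIT -1-> DROP -1-> DROP -1-> DROP -1-> DROP -0-> WAIT -1-> OPEN -0-> PARK -1-> OPEN -1-> OPEN -1-> OPEN -1-> OPEN -1-> OPEN -1-> OPEN -1-> OPEN -0-> PARK -0-> RUN -1-> INIT -0-> PASS -1-> WAIT -1-> OPEN -1-> OPEN -1-> OPEN -1-> OPEN -1-> OPEN -1-> OPEN -0-> PARK
End state PARK is accepting.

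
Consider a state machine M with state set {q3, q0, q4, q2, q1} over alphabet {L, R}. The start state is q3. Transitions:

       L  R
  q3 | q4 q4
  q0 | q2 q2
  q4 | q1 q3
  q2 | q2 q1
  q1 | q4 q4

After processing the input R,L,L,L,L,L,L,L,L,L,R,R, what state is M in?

q3 → q4 → q1 → q4 → q1 → q4 → q1 → q4 → q1 → q4 → q1 → q4 → q3

q3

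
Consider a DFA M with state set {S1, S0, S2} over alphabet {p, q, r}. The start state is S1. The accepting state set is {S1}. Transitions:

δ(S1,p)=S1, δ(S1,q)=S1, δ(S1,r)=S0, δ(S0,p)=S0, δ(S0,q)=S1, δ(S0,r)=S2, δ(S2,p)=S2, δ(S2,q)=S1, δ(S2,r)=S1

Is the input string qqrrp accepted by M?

start at S1
read 'q': S1 → S1
read 'q': S1 → S1
read 'r': S1 → S0
read 'r': S0 → S2
read 'p': S2 → S2
End state S2 is not accepting.

No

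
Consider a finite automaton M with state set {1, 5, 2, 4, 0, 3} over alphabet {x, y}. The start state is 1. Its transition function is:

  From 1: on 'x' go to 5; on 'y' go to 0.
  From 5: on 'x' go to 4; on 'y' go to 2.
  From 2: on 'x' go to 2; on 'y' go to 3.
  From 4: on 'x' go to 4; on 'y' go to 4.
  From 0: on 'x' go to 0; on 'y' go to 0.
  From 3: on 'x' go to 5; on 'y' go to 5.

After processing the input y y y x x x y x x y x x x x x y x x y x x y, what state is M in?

0

Trace: 1 -y-> 0 -y-> 0 -y-> 0 -x-> 0 -x-> 0 -x-> 0 -y-> 0 -x-> 0 -x-> 0 -y-> 0 -x-> 0 -x-> 0 -x-> 0 -x-> 0 -x-> 0 -y-> 0 -x-> 0 -x-> 0 -y-> 0 -x-> 0 -x-> 0 -y-> 0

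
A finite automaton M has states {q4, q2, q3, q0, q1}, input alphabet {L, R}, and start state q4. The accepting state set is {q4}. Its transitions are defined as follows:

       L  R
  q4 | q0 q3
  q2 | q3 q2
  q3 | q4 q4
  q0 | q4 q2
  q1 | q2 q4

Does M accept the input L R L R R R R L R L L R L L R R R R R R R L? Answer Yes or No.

Yes

start at q4
read 'L': q4 → q0
read 'R': q0 → q2
read 'L': q2 → q3
read 'R': q3 → q4
read 'R': q4 → q3
read 'R': q3 → q4
read 'R': q4 → q3
read 'L': q3 → q4
read 'R': q4 → q3
read 'L': q3 → q4
read 'L': q4 → q0
read 'R': q0 → q2
read 'L': q2 → q3
read 'L': q3 → q4
read 'R': q4 → q3
read 'R': q3 → q4
read 'R': q4 → q3
read 'R': q3 → q4
read 'R': q4 → q3
read 'R': q3 → q4
read 'R': q4 → q3
read 'L': q3 → q4
End state q4 is accepting.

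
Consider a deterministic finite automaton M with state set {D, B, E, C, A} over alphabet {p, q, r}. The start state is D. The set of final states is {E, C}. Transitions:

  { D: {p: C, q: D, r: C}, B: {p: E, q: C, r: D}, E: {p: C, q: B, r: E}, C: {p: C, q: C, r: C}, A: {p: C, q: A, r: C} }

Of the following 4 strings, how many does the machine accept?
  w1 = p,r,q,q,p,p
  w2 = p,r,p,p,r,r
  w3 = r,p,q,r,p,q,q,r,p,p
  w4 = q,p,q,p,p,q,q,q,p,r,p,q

4

w1:
  start at D
  read 'p': D → C
  read 'r': C → C
  read 'q': C → C
  read 'q': C → C
  read 'p': C → C
  read 'p': C → C
  end C, accepted
w2:
  start at D
  read 'p': D → C
  read 'r': C → C
  read 'p': C → C
  read 'p': C → C
  read 'r': C → C
  read 'r': C → C
  end C, accepted
w3:
  start at D
  read 'r': D → C
  read 'p': C → C
  read 'q': C → C
  read 'r': C → C
  read 'p': C → C
  read 'q': C → C
  read 'q': C → C
  read 'r': C → C
  read 'p': C → C
  read 'p': C → C
  end C, accepted
w4:
  start at D
  read 'q': D → D
  read 'p': D → C
  read 'q': C → C
  read 'p': C → C
  read 'p': C → C
  read 'q': C → C
  read 'q': C → C
  read 'q': C → C
  read 'p': C → C
  read 'r': C → C
  read 'p': C → C
  read 'q': C → C
  end C, accepted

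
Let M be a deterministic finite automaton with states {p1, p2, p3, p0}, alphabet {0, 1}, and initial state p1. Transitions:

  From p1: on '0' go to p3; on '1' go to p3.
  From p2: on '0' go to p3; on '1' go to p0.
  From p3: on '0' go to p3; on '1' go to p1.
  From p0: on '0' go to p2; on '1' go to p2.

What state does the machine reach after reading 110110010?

p3

p1 → p3 → p1 → p3 → p1 → p3 → p3 → p3 → p1 → p3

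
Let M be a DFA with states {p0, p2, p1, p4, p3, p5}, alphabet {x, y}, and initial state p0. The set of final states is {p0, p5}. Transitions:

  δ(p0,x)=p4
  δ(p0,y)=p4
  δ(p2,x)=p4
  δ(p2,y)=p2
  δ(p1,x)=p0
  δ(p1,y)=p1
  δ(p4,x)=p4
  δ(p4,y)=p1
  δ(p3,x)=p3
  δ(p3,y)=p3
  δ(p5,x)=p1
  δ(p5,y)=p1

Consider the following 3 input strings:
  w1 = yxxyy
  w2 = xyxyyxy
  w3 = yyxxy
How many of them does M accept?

w1: Trace: p0 -y-> p4 -x-> p4 -x-> p4 -y-> p1 -y-> p1  → end p1, rejected
w2: Trace: p0 -x-> p4 -y-> p1 -x-> p0 -y-> p4 -y-> p1 -x-> p0 -y-> p4  → end p4, rejected
w3: Trace: p0 -y-> p4 -y-> p1 -x-> p0 -x-> p4 -y-> p1  → end p1, rejected

0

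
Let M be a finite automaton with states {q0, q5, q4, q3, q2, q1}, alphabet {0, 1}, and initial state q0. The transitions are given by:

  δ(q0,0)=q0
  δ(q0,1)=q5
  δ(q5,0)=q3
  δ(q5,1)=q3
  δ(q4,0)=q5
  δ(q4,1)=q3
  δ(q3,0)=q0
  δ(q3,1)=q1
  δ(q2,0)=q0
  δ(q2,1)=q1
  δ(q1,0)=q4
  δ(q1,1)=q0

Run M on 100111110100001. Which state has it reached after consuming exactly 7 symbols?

q0

Trace: q0 -1-> q5 -0-> q3 -0-> q0 -1-> q5 -1-> q3 -1-> q1 -1-> q0
After 7 symbols: q0.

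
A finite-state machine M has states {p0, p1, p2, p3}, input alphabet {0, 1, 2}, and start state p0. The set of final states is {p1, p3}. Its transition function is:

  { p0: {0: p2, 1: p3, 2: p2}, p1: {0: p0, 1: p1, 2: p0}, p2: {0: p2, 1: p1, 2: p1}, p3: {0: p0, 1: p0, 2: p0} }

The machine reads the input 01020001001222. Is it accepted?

Yes

Trace: p0 -0-> p2 -1-> p1 -0-> p0 -2-> p2 -0-> p2 -0-> p2 -0-> p2 -1-> p1 -0-> p0 -0-> p2 -1-> p1 -2-> p0 -2-> p2 -2-> p1
End state p1 is accepting.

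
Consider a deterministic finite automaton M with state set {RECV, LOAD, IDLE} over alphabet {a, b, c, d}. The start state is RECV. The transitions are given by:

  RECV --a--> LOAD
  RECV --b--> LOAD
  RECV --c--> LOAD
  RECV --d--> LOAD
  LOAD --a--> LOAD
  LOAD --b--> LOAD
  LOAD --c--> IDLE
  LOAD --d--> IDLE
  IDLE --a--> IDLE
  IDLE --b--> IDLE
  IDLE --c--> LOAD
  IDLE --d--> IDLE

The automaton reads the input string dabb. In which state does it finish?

LOAD

start at RECV
read 'd': RECV → LOAD
read 'a': LOAD → LOAD
read 'b': LOAD → LOAD
read 'b': LOAD → LOAD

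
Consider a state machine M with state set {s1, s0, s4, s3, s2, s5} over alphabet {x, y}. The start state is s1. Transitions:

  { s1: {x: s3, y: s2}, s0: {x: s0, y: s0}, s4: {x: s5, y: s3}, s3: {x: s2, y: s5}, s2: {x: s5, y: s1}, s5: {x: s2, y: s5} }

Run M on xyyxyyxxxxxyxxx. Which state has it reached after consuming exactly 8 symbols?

start at s1
read 'x': s1 → s3
read 'y': s3 → s5
read 'y': s5 → s5
read 'x': s5 → s2
read 'y': s2 → s1
read 'y': s1 → s2
read 'x': s2 → s5
read 'x': s5 → s2
After 8 symbols: s2.

s2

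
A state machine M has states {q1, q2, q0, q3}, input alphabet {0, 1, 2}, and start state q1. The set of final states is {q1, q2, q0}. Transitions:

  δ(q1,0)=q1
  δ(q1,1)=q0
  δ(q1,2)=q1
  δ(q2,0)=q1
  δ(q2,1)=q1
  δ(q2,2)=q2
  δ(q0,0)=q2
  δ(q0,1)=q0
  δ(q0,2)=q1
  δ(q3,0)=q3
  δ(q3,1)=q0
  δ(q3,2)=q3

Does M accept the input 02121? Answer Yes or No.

Yes

Trace: q1 -0-> q1 -2-> q1 -1-> q0 -2-> q1 -1-> q0
End state q0 is accepting.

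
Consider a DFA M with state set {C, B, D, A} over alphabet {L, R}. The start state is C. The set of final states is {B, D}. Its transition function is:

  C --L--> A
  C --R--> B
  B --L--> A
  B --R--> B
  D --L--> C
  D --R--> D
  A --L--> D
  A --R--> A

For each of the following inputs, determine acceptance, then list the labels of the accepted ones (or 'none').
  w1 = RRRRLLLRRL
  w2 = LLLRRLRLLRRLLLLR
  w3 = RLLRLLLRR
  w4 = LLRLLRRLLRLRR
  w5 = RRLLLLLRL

w1: Trace: C -R-> B -R-> B -R-> B -R-> B -L-> A -L-> D -L-> C -R-> B -R-> B -L-> A  → end A, rejected
w2: Trace: C -L-> A -L-> D -L-> C -R-> B -R-> B -L-> A -R-> A -L-> D -L-> C -R-> B -R-> B -L-> A -L-> D -L-> C -L-> A -R-> A  → end A, rejected
w3: Trace: C -R-> B -L-> A -L-> D -R-> D -L-> C -L-> A -L-> D -R-> D -R-> D  → end D, accepted
w4: Trace: C -L-> A -L-> D -R-> D -L-> C -L-> A -R-> A -R-> A -L-> D -L-> C -R-> B -L-> A -R-> A -R-> A  → end A, rejected
w5: Trace: C -R-> B -R-> B -L-> A -L-> D -L-> C -L-> A -L-> D -R-> D -L-> C  → end C, rejected

w3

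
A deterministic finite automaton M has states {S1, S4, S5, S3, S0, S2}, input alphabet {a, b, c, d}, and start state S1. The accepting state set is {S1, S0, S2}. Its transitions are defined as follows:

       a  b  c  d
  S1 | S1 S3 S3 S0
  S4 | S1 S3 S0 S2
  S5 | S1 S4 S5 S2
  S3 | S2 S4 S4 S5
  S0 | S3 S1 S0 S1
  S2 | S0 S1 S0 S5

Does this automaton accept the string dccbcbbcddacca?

Trace: S1 -d-> S0 -c-> S0 -c-> S0 -b-> S1 -c-> S3 -b-> S4 -b-> S3 -c-> S4 -d-> S2 -d-> S5 -a-> S1 -c-> S3 -c-> S4 -a-> S1
End state S1 is accepting.

Yes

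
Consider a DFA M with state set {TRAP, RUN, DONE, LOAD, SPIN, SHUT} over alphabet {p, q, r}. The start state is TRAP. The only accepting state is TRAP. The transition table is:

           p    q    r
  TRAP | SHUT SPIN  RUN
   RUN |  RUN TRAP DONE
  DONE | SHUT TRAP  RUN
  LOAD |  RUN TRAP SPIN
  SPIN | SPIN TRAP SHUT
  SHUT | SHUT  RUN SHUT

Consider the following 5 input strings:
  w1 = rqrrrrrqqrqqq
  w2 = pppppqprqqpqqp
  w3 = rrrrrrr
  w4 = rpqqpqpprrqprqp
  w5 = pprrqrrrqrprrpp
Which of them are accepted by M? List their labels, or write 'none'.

none

w1:
  start at TRAP
  read 'r': TRAP → RUN
  read 'q': RUN → TRAP
  read 'r': TRAP → RUN
  read 'r': RUN → DONE
  read 'r': DONE → RUN
  read 'r': RUN → DONE
  read 'r': DONE → RUN
  read 'q': RUN → TRAP
  read 'q': TRAP → SPIN
  read 'r': SPIN → SHUT
  read 'q': SHUT → RUN
  read 'q': RUN → TRAP
  read 'q': TRAP → SPIN
  end SPIN, rejected
w2:
  start at TRAP
  read 'p': TRAP → SHUT
  read 'p': SHUT → SHUT
  read 'p': SHUT → SHUT
  read 'p': SHUT → SHUT
  read 'p': SHUT → SHUT
  read 'q': SHUT → RUN
  read 'p': RUN → RUN
  read 'r': RUN → DONE
  read 'q': DONE → TRAP
  read 'q': TRAP → SPIN
  read 'p': SPIN → SPIN
  read 'q': SPIN → TRAP
  read 'q': TRAP → SPIN
  read 'p': SPIN → SPIN
  end SPIN, rejected
w3:
  start at TRAP
  read 'r': TRAP → RUN
  read 'r': RUN → DONE
  read 'r': DONE → RUN
  read 'r': RUN → DONE
  read 'r': DONE → RUN
  read 'r': RUN → DONE
  read 'r': DONE → RUN
  end RUN, rejected
w4:
  start at TRAP
  read 'r': TRAP → RUN
  read 'p': RUN → RUN
  read 'q': RUN → TRAP
  read 'q': TRAP → SPIN
  read 'p': SPIN → SPIN
  read 'q': SPIN → TRAP
  read 'p': TRAP → SHUT
  read 'p': SHUT → SHUT
  read 'r': SHUT → SHUT
  read 'r': SHUT → SHUT
  read 'q': SHUT → RUN
  read 'p': RUN → RUN
  read 'r': RUN → DONE
  read 'q': DONE → TRAP
  read 'p': TRAP → SHUT
  end SHUT, rejected
w5:
  start at TRAP
  read 'p': TRAP → SHUT
  read 'p': SHUT → SHUT
  read 'r': SHUT → SHUT
  read 'r': SHUT → SHUT
  read 'q': SHUT → RUN
  read 'r': RUN → DONE
  read 'r': DONE → RUN
  read 'r': RUN → DONE
  read 'q': DONE → TRAP
  read 'r': TRAP → RUN
  read 'p': RUN → RUN
  read 'r': RUN → DONE
  read 'r': DONE → RUN
  read 'p': RUN → RUN
  read 'p': RUN → RUN
  end RUN, rejected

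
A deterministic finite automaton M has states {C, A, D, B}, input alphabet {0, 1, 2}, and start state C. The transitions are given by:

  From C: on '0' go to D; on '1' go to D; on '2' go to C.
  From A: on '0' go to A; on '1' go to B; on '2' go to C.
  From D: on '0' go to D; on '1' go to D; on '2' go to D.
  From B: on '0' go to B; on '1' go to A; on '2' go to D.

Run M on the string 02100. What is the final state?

D

Trace: C -0-> D -2-> D -1-> D -0-> D -0-> D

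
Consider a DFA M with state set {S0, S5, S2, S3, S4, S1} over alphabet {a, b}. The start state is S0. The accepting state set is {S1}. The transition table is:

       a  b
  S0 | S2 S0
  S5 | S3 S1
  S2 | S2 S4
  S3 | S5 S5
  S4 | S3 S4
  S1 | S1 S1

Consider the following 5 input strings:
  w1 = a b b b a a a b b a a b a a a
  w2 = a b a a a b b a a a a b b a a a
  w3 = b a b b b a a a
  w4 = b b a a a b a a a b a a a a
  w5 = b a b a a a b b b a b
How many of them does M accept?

3

w1: Trace: S0 -a-> S2 -b-> S4 -b-> S4 -b-> S4 -a-> S3 -a-> S5 -a-> S3 -b-> S5 -b-> S1 -a-> S1 -a-> S1 -b-> S1 -a-> S1 -a-> S1 -a-> S1  → end S1, accepted
w2: Trace: S0 -a-> S2 -b-> S4 -a-> S3 -a-> S5 -a-> S3 -b-> S5 -b-> S1 -a-> S1 -a-> S1 -a-> S1 -a-> S1 -b-> S1 -b-> S1 -a-> S1 -a-> S1 -a-> S1  → end S1, accepted
w3: Trace: S0 -b-> S0 -a-> S2 -b-> S4 -b-> S4 -b-> S4 -a-> S3 -a-> S5 -a-> S3  → end S3, rejected
w4: Trace: S0 -b-> S0 -b-> S0 -a-> S2 -a-> S2 -a-> S2 -b-> S4 -a-> S3 -a-> S5 -a-> S3 -b-> S5 -a-> S3 -a-> S5 -a-> S3 -a-> S5  → end S5, rejected
w5: Trace: S0 -b-> S0 -a-> S2 -b-> S4 -a-> S3 -a-> S5 -a-> S3 -b-> S5 -b-> S1 -b-> S1 -a-> S1 -b-> S1  → end S1, accepted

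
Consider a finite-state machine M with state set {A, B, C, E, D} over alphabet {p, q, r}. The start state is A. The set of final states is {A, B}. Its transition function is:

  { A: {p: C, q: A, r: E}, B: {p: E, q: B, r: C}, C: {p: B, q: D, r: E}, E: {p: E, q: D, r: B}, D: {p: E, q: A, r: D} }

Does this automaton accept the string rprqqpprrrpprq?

start at A
read 'r': A → E
read 'p': E → E
read 'r': E → B
read 'q': B → B
read 'q': B → B
read 'p': B → E
read 'p': E → E
read 'r': E → B
read 'r': B → C
read 'r': C → E
read 'p': E → E
read 'p': E → E
read 'r': E → B
read 'q': B → B
End state B is accepting.

Yes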